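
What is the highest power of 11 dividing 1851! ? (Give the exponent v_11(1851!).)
v_11(1851!) = 184

Legendre's formula: v_p(n!) = Σ_{k ≥ 1} ⌊n / p^k⌋. For p = 11, n = 1851, the terms are:
  ⌊1851/11^1⌋ = ⌊1851/11⌋ = 168
  ⌊1851/11^2⌋ = ⌊1851/121⌋ = 15
  ⌊1851/11^3⌋ = ⌊1851/1331⌋ = 1
(the next term ⌊1851/11^4⌋ = 0, terminating the sum). Summing: v_11(1851!) = 168 + 15 + 1 = 184.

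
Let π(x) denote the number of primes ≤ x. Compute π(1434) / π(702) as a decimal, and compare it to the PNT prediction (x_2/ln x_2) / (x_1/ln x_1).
π(1434)/π(702) = 227/126 ≈ 1.8016;  PNT prediction ≈ 1.8420.

π(702) = 126 and π(1434) = 227, so π(1434)/π(702) ≈ 1.8016. The PNT-predicted ratio is (1434/ln(1434)) / (702/ln(702)) ≈ 1.8420. The two agree to within a few percent, as expected.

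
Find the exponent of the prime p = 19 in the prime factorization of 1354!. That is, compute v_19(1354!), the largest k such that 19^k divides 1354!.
v_19(1354!) = 74

Legendre's formula: v_p(n!) = Σ_{k ≥ 1} ⌊n / p^k⌋. For p = 19, n = 1354, the terms are:
  ⌊1354/19^1⌋ = ⌊1354/19⌋ = 71
  ⌊1354/19^2⌋ = ⌊1354/361⌋ = 3
(the next term ⌊1354/19^3⌋ = 0, terminating the sum). Summing: v_19(1354!) = 71 + 3 = 74.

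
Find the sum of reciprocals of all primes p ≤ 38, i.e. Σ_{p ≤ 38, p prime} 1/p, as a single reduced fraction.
Σ 1/p = 11819186711467/7420738134810

π(38) = 12, so the primes ≤ 38 are [2, 3, 5, 7, 11, 13, 17, 19, 23, 29, 31, 37]. Summing 1/p over these primes: 11819186711467/7420738134810 ≈ 1.5927. Mertens estimate ln ln(38) + 0.2615 ≈ 1.5528.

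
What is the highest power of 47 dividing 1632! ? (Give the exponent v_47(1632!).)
v_47(1632!) = 34

Legendre's formula: v_p(n!) = Σ_{k ≥ 1} ⌊n / p^k⌋. For p = 47, n = 1632, the terms are:
  ⌊1632/47^1⌋ = ⌊1632/47⌋ = 34
(the next term ⌊1632/47^2⌋ = 0, terminating the sum). Summing: v_47(1632!) = 34 = 34.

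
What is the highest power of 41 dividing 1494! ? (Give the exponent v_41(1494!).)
v_41(1494!) = 36

Legendre's formula: v_p(n!) = Σ_{k ≥ 1} ⌊n / p^k⌋. For p = 41, n = 1494, the terms are:
  ⌊1494/41^1⌋ = ⌊1494/41⌋ = 36
(the next term ⌊1494/41^2⌋ = 0, terminating the sum). Summing: v_41(1494!) = 36 = 36.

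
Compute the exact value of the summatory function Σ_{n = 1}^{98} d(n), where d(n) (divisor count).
Σ_{n ≤ 98} d(n) = 467

Compute d(n) for each 1 ≤ n ≤ 98: d(1) = 1, d(2) = 2, d(3) = 2, d(4) = 3, d(5) = 2, d(6) = 4, d(7) = 2, d(8) = 4, d(9) = 3, d(10) = 4, d(11) = 2, d(12) = 6, d(13) = 2, d(14) = 4, d(15) = 4, d(16) = 5, d(17) = 2, d(18) = 6, d(19) = 2, d(20) = 6, d(21) = 4, d(22) = 4, d(23) = 2, d(24) = 8, d(25) = 3, d(26) = 4, d(27) = 4, d(28) = 6, d(29) = 2, d(30) = 8, d(31) = 2, d(32) = 6, d(33) = 4, d(34) = 4, d(35) = 4, d(36) = 9, d(37) = 2, d(38) = 4, d(39) = 4, d(40) = 8, d(41) = 2, d(42) = 8, d(43) = 2, d(44) = 6, d(45) = 6, d(46) = 4, d(47) = 2, d(48) = 10, d(49) = 3, d(50) = 6, d(51) = 4, d(52) = 6, d(53) = 2, d(54) = 8, d(55) = 4, d(56) = 8, d(57) = 4, d(58) = 4, d(59) = 2, d(60) = 12, d(61) = 2, d(62) = 4, d(63) = 6, d(64) = 7, d(65) = 4, d(66) = 8, d(67) = 2, d(68) = 6, d(69) = 4, d(70) = 8, d(71) = 2, d(72) = 12, d(73) = 2, d(74) = 4, d(75) = 6, d(76) = 6, d(77) = 4, d(78) = 8, d(79) = 2, d(80) = 10, d(81) = 5, d(82) = 4, d(83) = 2, d(84) = 12, d(85) = 4, d(86) = 4, d(87) = 4, d(88) = 8, d(89) = 2, d(90) = 12, d(91) = 4, d(92) = 6, d(93) = 4, d(94) = 4, d(95) = 4, d(96) = 12, d(97) = 2, d(98) = 6. Summing all 98 values: 467. (Dirichlet's divisor formula: Σ_{n ≤ x} d(n) = x ln(x) + (2γ − 1) x + O(√x). For x = 98, the asymptotic estimate is ≈ 464.46.)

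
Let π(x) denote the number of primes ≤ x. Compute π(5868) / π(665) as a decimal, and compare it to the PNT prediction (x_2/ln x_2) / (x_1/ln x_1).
π(5868)/π(665) = 772/121 ≈ 6.3802;  PNT prediction ≈ 6.6097.

π(665) = 121 and π(5868) = 772, so π(5868)/π(665) ≈ 6.3802. The PNT-predicted ratio is (5868/ln(5868)) / (665/ln(665)) ≈ 6.6097. The two agree to within a few percent, as expected.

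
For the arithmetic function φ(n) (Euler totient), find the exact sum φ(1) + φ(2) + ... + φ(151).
Σ_{n ≤ 151} φ(n) = 7008

Compute φ(n) for each 1 ≤ n ≤ 151: φ(1) = 1, φ(2) = 1, φ(3) = 2, φ(4) = 2, φ(5) = 4, φ(6) = 2, φ(7) = 6, φ(8) = 4, φ(9) = 6, φ(10) = 4, φ(11) = 10, φ(12) = 4, φ(13) = 12, φ(14) = 6, φ(15) = 8, φ(16) = 8, φ(17) = 16, φ(18) = 6, φ(19) = 18, φ(20) = 8, φ(21) = 12, φ(22) = 10, φ(23) = 22, φ(24) = 8, φ(25) = 20, φ(26) = 12, φ(27) = 18, φ(28) = 12, φ(29) = 28, φ(30) = 8, φ(31) = 30, φ(32) = 16, φ(33) = 20, φ(34) = 16, φ(35) = 24, φ(36) = 12, φ(37) = 36, φ(38) = 18, φ(39) = 24, φ(40) = 16, φ(41) = 40, φ(42) = 12, φ(43) = 42, φ(44) = 20, φ(45) = 24, φ(46) = 22, φ(47) = 46, φ(48) = 16, φ(49) = 42, φ(50) = 20, φ(51) = 32, φ(52) = 24, φ(53) = 52, φ(54) = 18, φ(55) = 40, φ(56) = 24, φ(57) = 36, φ(58) = 28, φ(59) = 58, φ(60) = 16, φ(61) = 60, φ(62) = 30, φ(63) = 36, φ(64) = 32, φ(65) = 48, φ(66) = 20, φ(67) = 66, φ(68) = 32, φ(69) = 44, φ(70) = 24, φ(71) = 70, φ(72) = 24, φ(73) = 72, φ(74) = 36, φ(75) = 40, φ(76) = 36, φ(77) = 60, φ(78) = 24, φ(79) = 78, φ(80) = 32, φ(81) = 54, φ(82) = 40, φ(83) = 82, φ(84) = 24, φ(85) = 64, φ(86) = 42, φ(87) = 56, φ(88) = 40, φ(89) = 88, φ(90) = 24, φ(91) = 72, φ(92) = 44, φ(93) = 60, φ(94) = 46, φ(95) = 72, φ(96) = 32, φ(97) = 96, φ(98) = 42, φ(99) = 60, φ(100) = 40, φ(101) = 100, φ(102) = 32, φ(103) = 102, φ(104) = 48, φ(105) = 48, φ(106) = 52, φ(107) = 106, φ(108) = 36, φ(109) = 108, φ(110) = 40, φ(111) = 72, φ(112) = 48, φ(113) = 112, φ(114) = 36, φ(115) = 88, φ(116) = 56, φ(117) = 72, φ(118) = 58, φ(119) = 96, φ(120) = 32, φ(121) = 110, φ(122) = 60, φ(123) = 80, φ(124) = 60, φ(125) = 100, φ(126) = 36, φ(127) = 126, φ(128) = 64, φ(129) = 84, φ(130) = 48, φ(131) = 130, φ(132) = 40, φ(133) = 108, φ(134) = 66, φ(135) = 72, φ(136) = 64, φ(137) = 136, φ(138) = 44, φ(139) = 138, φ(140) = 48, φ(141) = 92, φ(142) = 70, φ(143) = 120, φ(144) = 48, φ(145) = 112, φ(146) = 72, φ(147) = 84, φ(148) = 72, φ(149) = 148, φ(150) = 40, φ(151) = 150. Summing all 151 values: 7008. (Average order: Σ_{n ≤ x} φ(n) ~ (3/π²) x². For x = 151, (3/π²)·151² ≈ 6930.67.)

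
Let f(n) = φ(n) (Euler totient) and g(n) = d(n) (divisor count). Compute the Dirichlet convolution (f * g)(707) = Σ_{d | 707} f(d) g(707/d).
(φ * d)(707) = 816

Divisors of 707: [1, 7, 101, 707]. For each d | 707:
  d = 1: φ(1) · d(707/1) = 1 · 4 = 4
  d = 7: φ(7) · d(707/7) = 6 · 2 = 12
  d = 101: φ(101) · d(707/101) = 100 · 2 = 200
  d = 707: φ(707) · d(707/707) = 600 · 1 = 600
Summing: (φ * d)(707) = 4 + 12 + 200 + 600 = 816.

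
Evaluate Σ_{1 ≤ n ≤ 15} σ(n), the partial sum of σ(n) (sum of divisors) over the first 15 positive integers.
Σ_{n ≤ 15} σ(n) = 189

Compute σ(n) for each 1 ≤ n ≤ 15: σ(1) = 1, σ(2) = 3, σ(3) = 4, σ(4) = 7, σ(5) = 6, σ(6) = 12, σ(7) = 8, σ(8) = 15, σ(9) = 13, σ(10) = 18, σ(11) = 12, σ(12) = 28, σ(13) = 14, σ(14) = 24, σ(15) = 24. Summing all 15 values: 189. (Average order: Σ_{n ≤ x} σ(n) ~ (π²/12) x². For x = 15, (π²/12)·15² ≈ 185.06.)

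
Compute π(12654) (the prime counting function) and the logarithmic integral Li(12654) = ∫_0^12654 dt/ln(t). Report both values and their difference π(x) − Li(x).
π(12654) = 1512;  Li(12654) ≈ 1530.53;  π(x) − Li(x) ≈ -18.53.

Direct count of primes ≤ 12654 gives π(12654) = 1512. Numerical evaluation of the logarithmic integral gives Li(12654) ≈ 1530.53. The difference π(x) − Li(x) ≈ -18.53 is typically negative for small/moderate x (Li(x) overestimates), though Littlewood's theorem shows this sign changes infinitely often.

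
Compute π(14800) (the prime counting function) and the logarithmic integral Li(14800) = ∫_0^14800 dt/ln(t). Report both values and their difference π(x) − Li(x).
π(14800) = 1734;  Li(14800) ≈ 1755.81;  π(x) − Li(x) ≈ -21.81.

Direct count of primes ≤ 14800 gives π(14800) = 1734. Numerical evaluation of the logarithmic integral gives Li(14800) ≈ 1755.81. The difference π(x) − Li(x) ≈ -21.81 is typically negative for small/moderate x (Li(x) overestimates), though Littlewood's theorem shows this sign changes infinitely often.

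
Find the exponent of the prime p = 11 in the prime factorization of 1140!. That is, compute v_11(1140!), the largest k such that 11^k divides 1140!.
v_11(1140!) = 112

Legendre's formula: v_p(n!) = Σ_{k ≥ 1} ⌊n / p^k⌋. For p = 11, n = 1140, the terms are:
  ⌊1140/11^1⌋ = ⌊1140/11⌋ = 103
  ⌊1140/11^2⌋ = ⌊1140/121⌋ = 9
(the next term ⌊1140/11^3⌋ = 0, terminating the sum). Summing: v_11(1140!) = 103 + 9 = 112.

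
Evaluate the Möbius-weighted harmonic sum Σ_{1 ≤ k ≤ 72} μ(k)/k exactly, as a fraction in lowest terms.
Σ μ(k)/k = -200643437220052588790575/15941166575048541741926154

Values of μ(k) for 1 ≤ k ≤ 72: μ(1) = 1, μ(2) = -1, μ(3) = -1, μ(5) = -1, μ(6) = 1, μ(7) = -1, μ(10) = 1, μ(11) = -1, μ(13) = -1, μ(14) = 1, μ(15) = 1, μ(17) = -1, μ(19) = -1, μ(21) = 1, μ(22) = 1, μ(23) = -1, μ(26) = 1, μ(29) = -1, μ(30) = -1, μ(31) = -1, μ(33) = 1, μ(34) = 1, μ(35) = 1, μ(37) = -1, μ(38) = 1, μ(39) = 1, μ(41) = -1, μ(42) = -1, μ(43) = -1, μ(46) = 1, μ(47) = -1, μ(51) = 1, μ(53) = -1, μ(55) = 1, μ(57) = 1, μ(58) = 1, μ(59) = -1, μ(61) = -1, μ(62) = 1, μ(65) = 1, μ(66) = -1, μ(67) = -1, μ(69) = 1, μ(70) = -1, μ(71) = -1, with μ = 0 on non-squarefree integers. Summing μ(k)/k for k where μ(k) ≠ 0 gives -200643437220052588790575/15941166575048541741926154 ≈ -0.0126. (PNT ⟺ this sum → 0 as n → ∞.)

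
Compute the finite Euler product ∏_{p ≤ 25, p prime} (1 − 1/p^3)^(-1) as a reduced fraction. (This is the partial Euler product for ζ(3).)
∏ = 580625301352525/483109627290624

The primes p ≤ 25 are [2, 3, 5, 7, 11, 13, 17, 19, 23]. For each prime, (1 − 1/p^3)^(-1) = p^3 / (p^3 − 1). The product is (1 − 1/2^3)^(-1), (1 − 1/3^3)^(-1), (1 − 1/5^3)^(-1), (1 − 1/7^3)^(-1), (1 − 1/11^3)^(-1), (1 − 1/13^3)^(-1), (1 − 1/17^3)^(-1), (1 − 1/19^3)^(-1), (1 − 1/23^3)^(-1) = ∏ p^3 / (p^3 − 1) = 580625301352525/483109627290624.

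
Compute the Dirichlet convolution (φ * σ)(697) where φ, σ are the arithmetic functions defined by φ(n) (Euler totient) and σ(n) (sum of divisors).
(φ * σ)(697) = 2788

Divisors of 697: [1, 17, 41, 697]. For each d | 697:
  d = 1: φ(1) · σ(697/1) = 1 · 756 = 756
  d = 17: φ(17) · σ(697/17) = 16 · 42 = 672
  d = 41: φ(41) · σ(697/41) = 40 · 18 = 720
  d = 697: φ(697) · σ(697/697) = 640 · 1 = 640
Summing: (φ * σ)(697) = 756 + 672 + 720 + 640 = 2788.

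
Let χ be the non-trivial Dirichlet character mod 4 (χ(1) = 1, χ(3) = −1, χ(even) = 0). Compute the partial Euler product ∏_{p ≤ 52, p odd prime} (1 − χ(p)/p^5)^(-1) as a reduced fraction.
∏ = 7508883803148623376075754946450365737429310788606076172798130278074505/7537845509642297199917174706861149114875564283464393121061743521431552

The odd primes p ≤ 52 are [3, 5, 7, 11, 13, 17, 19, 23, 29, 31, 37, 41, 43, 47]. For each, χ(p) = 1 if p ≡ 1 mod 4, χ(p) = −1 if p ≡ 3 mod 4. Taking (1 − χ(p)/p^5)^(-1) = p^5/(p^5 − χ(p)): (1 − (-1)/3^5)^(-1) · (1 − (1)/5^5)^(-1) · (1 − (-1)/7^5)^(-1) · (1 − (-1)/11^5)^(-1) · (1 − (1)/13^5)^(-1) · (1 − (1)/17^5)^(-1) · (1 − (-1)/19^5)^(-1) · (1 − (-1)/23^5)^(-1) · (1 − (1)/29^5)^(-1) · (1 − (-1)/31^5)^(-1) · (1 − (1)/37^5)^(-1) · (1 − (1)/41^5)^(-1) · (1 − (-1)/43^5)^(-1) · (1 − (-1)/47^5)^(-1) = 7508883803148623376075754946450365737429310788606076172798130278074505/7537845509642297199917174706861149114875564283464393121061743521431552.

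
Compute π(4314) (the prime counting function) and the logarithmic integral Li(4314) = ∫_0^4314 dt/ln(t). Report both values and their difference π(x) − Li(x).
π(4314) = 590;  Li(4314) ≈ 603.05;  π(x) − Li(x) ≈ -13.05.

Direct count of primes ≤ 4314 gives π(4314) = 590. Numerical evaluation of the logarithmic integral gives Li(4314) ≈ 603.05. The difference π(x) − Li(x) ≈ -13.05 is typically negative for small/moderate x (Li(x) overestimates), though Littlewood's theorem shows this sign changes infinitely often.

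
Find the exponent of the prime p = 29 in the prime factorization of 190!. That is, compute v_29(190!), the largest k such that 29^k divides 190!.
v_29(190!) = 6

Legendre's formula: v_p(n!) = Σ_{k ≥ 1} ⌊n / p^k⌋. For p = 29, n = 190, the terms are:
  ⌊190/29^1⌋ = ⌊190/29⌋ = 6
(the next term ⌊190/29^2⌋ = 0, terminating the sum). Summing: v_29(190!) = 6 = 6.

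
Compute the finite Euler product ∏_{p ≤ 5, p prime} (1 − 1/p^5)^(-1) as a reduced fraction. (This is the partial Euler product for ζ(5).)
∏ = 3037500/2929531

The primes p ≤ 5 are [2, 3, 5]. For each prime, (1 − 1/p^5)^(-1) = p^5 / (p^5 − 1). The product is (1 − 1/2^5)^(-1), (1 − 1/3^5)^(-1), (1 − 1/5^5)^(-1) = ∏ p^5 / (p^5 − 1) = 3037500/2929531.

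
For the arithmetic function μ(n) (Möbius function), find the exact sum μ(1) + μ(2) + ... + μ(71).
Σ_{n ≤ 71} μ(n) = -3

Compute μ(n) for each 1 ≤ n ≤ 71: μ(1) = 1, μ(2) = -1, μ(3) = -1, μ(4) = 0, μ(5) = -1, μ(6) = 1, μ(7) = -1, μ(8) = 0, μ(9) = 0, μ(10) = 1, μ(11) = -1, μ(12) = 0, μ(13) = -1, μ(14) = 1, μ(15) = 1, μ(16) = 0, μ(17) = -1, μ(18) = 0, μ(19) = -1, μ(20) = 0, μ(21) = 1, μ(22) = 1, μ(23) = -1, μ(24) = 0, μ(25) = 0, μ(26) = 1, μ(27) = 0, μ(28) = 0, μ(29) = -1, μ(30) = -1, μ(31) = -1, μ(32) = 0, μ(33) = 1, μ(34) = 1, μ(35) = 1, μ(36) = 0, μ(37) = -1, μ(38) = 1, μ(39) = 1, μ(40) = 0, μ(41) = -1, μ(42) = -1, μ(43) = -1, μ(44) = 0, μ(45) = 0, μ(46) = 1, μ(47) = -1, μ(48) = 0, μ(49) = 0, μ(50) = 0, μ(51) = 1, μ(52) = 0, μ(53) = -1, μ(54) = 0, μ(55) = 1, μ(56) = 0, μ(57) = 1, μ(58) = 1, μ(59) = -1, μ(60) = 0, μ(61) = -1, μ(62) = 1, μ(63) = 0, μ(64) = 0, μ(65) = 1, μ(66) = -1, μ(67) = -1, μ(68) = 0, μ(69) = 1, μ(70) = -1, μ(71) = -1. Summing all 71 values: -3. (Mertens function M(x) = Σ_{n ≤ x} μ(n); on average M(x) should be small (PNT ⟺ M(x) = o(x)).)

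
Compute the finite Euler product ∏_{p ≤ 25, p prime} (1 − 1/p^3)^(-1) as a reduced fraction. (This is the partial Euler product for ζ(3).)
∏ = 580625301352525/483109627290624

The primes p ≤ 25 are [2, 3, 5, 7, 11, 13, 17, 19, 23]. For each prime, (1 − 1/p^3)^(-1) = p^3 / (p^3 − 1). The product is (1 − 1/2^3)^(-1), (1 − 1/3^3)^(-1), (1 − 1/5^3)^(-1), (1 − 1/7^3)^(-1), (1 − 1/11^3)^(-1), (1 − 1/13^3)^(-1), (1 − 1/17^3)^(-1), (1 − 1/19^3)^(-1), (1 − 1/23^3)^(-1) = ∏ p^3 / (p^3 − 1) = 580625301352525/483109627290624.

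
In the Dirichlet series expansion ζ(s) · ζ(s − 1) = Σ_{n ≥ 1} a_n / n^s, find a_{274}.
σ(274) = 414

In the product (Σ m^0/m^s)(Σ k / k^s) = Σ (Σ_{d | n} d) / n^s, the coefficient of 1/n^s is σ(n) = Σ_{d | n} d. For n = 274, divisors are [1, 2, 137, 274]; summing: σ(274) = 414.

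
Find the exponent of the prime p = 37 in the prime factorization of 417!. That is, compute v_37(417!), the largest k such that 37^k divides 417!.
v_37(417!) = 11

Legendre's formula: v_p(n!) = Σ_{k ≥ 1} ⌊n / p^k⌋. For p = 37, n = 417, the terms are:
  ⌊417/37^1⌋ = ⌊417/37⌋ = 11
(the next term ⌊417/37^2⌋ = 0, terminating the sum). Summing: v_37(417!) = 11 = 11.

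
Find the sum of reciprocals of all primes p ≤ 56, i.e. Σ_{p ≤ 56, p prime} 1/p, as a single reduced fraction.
Σ 1/p = 54766551458687142251/32589158477190044730

π(56) = 16, so the primes ≤ 56 are [2, 3, 5, 7, 11, 13, 17, 19, 23, 29, 31, 37, 41, 43, 47, 53]. Summing 1/p over these primes: 54766551458687142251/32589158477190044730 ≈ 1.6805. Mertens estimate ln ln(56) + 0.2615 ≈ 1.6541.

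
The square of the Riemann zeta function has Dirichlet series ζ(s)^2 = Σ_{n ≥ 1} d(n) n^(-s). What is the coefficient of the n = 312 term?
d(312) = 16

ζ(s)^2 = (Σ 1/m^s)(Σ 1/k^s). The coefficient of 1/n^s in the product is the number of ordered pairs (m, k) with mk = n, which equals d(n). For n = 312, divisors are [1, 2, 3, 4, 6, 8, 12, 13, 24, 26, 39, 52, 78, 104, 156, 312], so d(312) = 16.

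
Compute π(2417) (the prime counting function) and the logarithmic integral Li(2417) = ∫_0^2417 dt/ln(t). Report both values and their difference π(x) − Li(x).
π(2417) = 359;  Li(2417) ≈ 368.98;  π(x) − Li(x) ≈ -9.98.

Direct count of primes ≤ 2417 gives π(2417) = 359. Numerical evaluation of the logarithmic integral gives Li(2417) ≈ 368.98. The difference π(x) − Li(x) ≈ -9.98 is typically negative for small/moderate x (Li(x) overestimates), though Littlewood's theorem shows this sign changes infinitely often.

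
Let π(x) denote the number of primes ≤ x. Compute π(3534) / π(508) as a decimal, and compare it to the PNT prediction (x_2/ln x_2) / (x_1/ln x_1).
π(3534)/π(508) = 494/96 ≈ 5.1458;  PNT prediction ≈ 5.3051.

π(508) = 96 and π(3534) = 494, so π(3534)/π(508) ≈ 5.1458. The PNT-predicted ratio is (3534/ln(3534)) / (508/ln(508)) ≈ 5.3051. The two agree to within a few percent, as expected.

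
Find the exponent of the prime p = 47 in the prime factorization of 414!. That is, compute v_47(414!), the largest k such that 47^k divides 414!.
v_47(414!) = 8

Legendre's formula: v_p(n!) = Σ_{k ≥ 1} ⌊n / p^k⌋. For p = 47, n = 414, the terms are:
  ⌊414/47^1⌋ = ⌊414/47⌋ = 8
(the next term ⌊414/47^2⌋ = 0, terminating the sum). Summing: v_47(414!) = 8 = 8.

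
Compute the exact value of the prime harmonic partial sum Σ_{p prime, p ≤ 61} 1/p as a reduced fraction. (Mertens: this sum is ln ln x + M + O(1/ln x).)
Σ 1/p = 201015517717077830328949/117288381359406970983270

π(61) = 18, so the primes ≤ 61 are [2, 3, 5, 7, 11, 13, 17, 19, 23, 29, 31, 37, 41, 43, 47, 53, 59, 61]. Summing 1/p over these primes: 201015517717077830328949/117288381359406970983270 ≈ 1.7139. Mertens estimate ln ln(61) + 0.2615 ≈ 1.6751.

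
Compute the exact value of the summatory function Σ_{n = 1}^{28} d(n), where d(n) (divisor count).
Σ_{n ≤ 28} d(n) = 101

Compute d(n) for each 1 ≤ n ≤ 28: d(1) = 1, d(2) = 2, d(3) = 2, d(4) = 3, d(5) = 2, d(6) = 4, d(7) = 2, d(8) = 4, d(9) = 3, d(10) = 4, d(11) = 2, d(12) = 6, d(13) = 2, d(14) = 4, d(15) = 4, d(16) = 5, d(17) = 2, d(18) = 6, d(19) = 2, d(20) = 6, d(21) = 4, d(22) = 4, d(23) = 2, d(24) = 8, d(25) = 3, d(26) = 4, d(27) = 4, d(28) = 6. Summing all 28 values: 101. (Dirichlet's divisor formula: Σ_{n ≤ x} d(n) = x ln(x) + (2γ − 1) x + O(√x). For x = 28, the asymptotic estimate is ≈ 97.63.)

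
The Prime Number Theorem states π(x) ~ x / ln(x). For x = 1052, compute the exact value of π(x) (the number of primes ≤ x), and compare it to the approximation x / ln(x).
π(1052) = 177;  x/ln(x) ≈ 151.18;  relative error ≈ 14.59%.

Directly count primes up to 1052: π(1052) = 177. The PNT approximation gives 1052/ln(1052) ≈ 1052/6.95845 ≈ 151.18. Relative error (π(x) − x/ln(x)) / π(x) ≈ 14.59%; the approximation is known to undercount slightly (Li(x) is a better estimate).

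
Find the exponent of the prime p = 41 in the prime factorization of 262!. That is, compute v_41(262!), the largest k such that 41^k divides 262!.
v_41(262!) = 6

Legendre's formula: v_p(n!) = Σ_{k ≥ 1} ⌊n / p^k⌋. For p = 41, n = 262, the terms are:
  ⌊262/41^1⌋ = ⌊262/41⌋ = 6
(the next term ⌊262/41^2⌋ = 0, terminating the sum). Summing: v_41(262!) = 6 = 6.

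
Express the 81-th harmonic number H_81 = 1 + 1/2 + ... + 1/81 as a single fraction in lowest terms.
H_81 = 44031838385838021258243173365847173/8845597978580177157715301537899200

Direct summation: H_81 = 1 + 1/2 + ... + 1/81. The least common denominator is lcm(1, ..., 81) = 97301577764381948734868316916891200; over this denominator the numerator is 97301577764381948734868316916891200 + 48650788882190974367434158458445600 + 32433859254793982911622772305630400 + 24325394441095487183717079229222800 + 19460315552876389746973663383378240 + 16216929627396991455811386152815200 + 13900225394911706962124045273841600 + 12162697220547743591858539614611400 + 10811286418264660970540924101876800 + 9730157776438194873486831691689120 + 8845597978580177157715301537899200 + 8108464813698495727905693076407600 + 7484736751106303748836024378222400 + 6950112697455853481062022636920800 + 6486771850958796582324554461126080 + 6081348610273871795929269807305700 + 5723622221434232278521665700993600 + 5405643209132330485270462050938400 + 5121135671809576249203595627204800 + 4865078888219097436743415845844560 + 4633408464970568987374681757947200 + 4422798989290088578857650768949600 + 4230503381060084727602970300734400 + 4054232406849247863952846538203800 + 3892063110575277949394732676675648 + 3742368375553151874418012189111200 + 3603762139421553656846974700625600 + 3475056348727926740531011318460400 + 3355226819461446508098907479892800 + 3243385925479398291162277230563040 + 3138760573044578991447365061835200 + 3040674305136935897964634903652850 + 2948532659526725719238433845966400 + 2861811110717116139260832850496800 + 2780045078982341392424809054768320 + 2702821604566165242635231025469200 + 2629772372010322938780224781537600 + 2560567835904788124601797813602400 + 2494912250368767916278674792740800 + 2432539444109548718371707922922280 + 2373209213765413383777276022363200 + 2316704232485284493687340878973600 + 2262827389869347644996937602718400 + 2211399494645044289428825384474800 + 2162257283652932194108184820375360 + 2115251690530042363801485150367200 + 2070246335412381887975921636529600 + 2027116203424623931976423269101900 + 1985746484987386708874863610548800 + 1946031555287638974697366338337824 + 1907874073811410759507221900331200 + 1871184187776575937209006094555600 + 1835878825743055636506949375790400 + 1801881069710776828423487350312800 + 1769119595716035431543060307579840 + 1737528174363963370265505659230200 + 1707045223936525416401198542401600 + 1677613409730723254049453739946400 + 1649179284142066927709632490116800 + 1621692962739699145581138615281520 + 1595107832202982766145382244539200 + 1569380286522289495723682530917600 + 1544469488323522995791560585982400 + 1520337152568467948982317451826425 + 1496947350221260749767204875644480 + 1474266329763362859619216922983200 + 1452262354692267891565198759953600 + 1430905555358558069630416425248400 + 1410167793686694909200990100244800 + 1390022539491170696212404527384160 + 1370444757244816179364342491787200 + 1351410802283082621317615512734600 + 1332898325539478749792716670094400 + 1314886186005161469390112390768800 + 1297354370191759316464910892225216 + 1280283917952394062300898906801200 + 1263656854082882451102185933985600 + 1247456125184383958139337396370400 + 1231665541321290490314788821732800 + 1216269722054774359185853961461140 + 1201254046473851218948991566875200 = 484350222244218233840674907024318903, so H_81 = 484350222244218233840674907024318903/97301577764381948734868316916891200; reducing by gcd(484350222244218233840674907024318903, 97301577764381948734868316916891200) = 11 gives 44031838385838021258243173365847173/8845597978580177157715301537899200 ≈ 4.97782. (The PNT-adjacent estimate ln(81) + γ ≈ 4.97166 matches within O(1/n).)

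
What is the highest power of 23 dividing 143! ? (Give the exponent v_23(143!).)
v_23(143!) = 6

Legendre's formula: v_p(n!) = Σ_{k ≥ 1} ⌊n / p^k⌋. For p = 23, n = 143, the terms are:
  ⌊143/23^1⌋ = ⌊143/23⌋ = 6
(the next term ⌊143/23^2⌋ = 0, terminating the sum). Summing: v_23(143!) = 6 = 6.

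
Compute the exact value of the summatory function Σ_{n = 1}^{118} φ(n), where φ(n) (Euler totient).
Σ_{n ≤ 118} φ(n) = 4258

Compute φ(n) for each 1 ≤ n ≤ 118: φ(1) = 1, φ(2) = 1, φ(3) = 2, φ(4) = 2, φ(5) = 4, φ(6) = 2, φ(7) = 6, φ(8) = 4, φ(9) = 6, φ(10) = 4, φ(11) = 10, φ(12) = 4, φ(13) = 12, φ(14) = 6, φ(15) = 8, φ(16) = 8, φ(17) = 16, φ(18) = 6, φ(19) = 18, φ(20) = 8, φ(21) = 12, φ(22) = 10, φ(23) = 22, φ(24) = 8, φ(25) = 20, φ(26) = 12, φ(27) = 18, φ(28) = 12, φ(29) = 28, φ(30) = 8, φ(31) = 30, φ(32) = 16, φ(33) = 20, φ(34) = 16, φ(35) = 24, φ(36) = 12, φ(37) = 36, φ(38) = 18, φ(39) = 24, φ(40) = 16, φ(41) = 40, φ(42) = 12, φ(43) = 42, φ(44) = 20, φ(45) = 24, φ(46) = 22, φ(47) = 46, φ(48) = 16, φ(49) = 42, φ(50) = 20, φ(51) = 32, φ(52) = 24, φ(53) = 52, φ(54) = 18, φ(55) = 40, φ(56) = 24, φ(57) = 36, φ(58) = 28, φ(59) = 58, φ(60) = 16, φ(61) = 60, φ(62) = 30, φ(63) = 36, φ(64) = 32, φ(65) = 48, φ(66) = 20, φ(67) = 66, φ(68) = 32, φ(69) = 44, φ(70) = 24, φ(71) = 70, φ(72) = 24, φ(73) = 72, φ(74) = 36, φ(75) = 40, φ(76) = 36, φ(77) = 60, φ(78) = 24, φ(79) = 78, φ(80) = 32, φ(81) = 54, φ(82) = 40, φ(83) = 82, φ(84) = 24, φ(85) = 64, φ(86) = 42, φ(87) = 56, φ(88) = 40, φ(89) = 88, φ(90) = 24, φ(91) = 72, φ(92) = 44, φ(93) = 60, φ(94) = 46, φ(95) = 72, φ(96) = 32, φ(97) = 96, φ(98) = 42, φ(99) = 60, φ(100) = 40, φ(101) = 100, φ(102) = 32, φ(103) = 102, φ(104) = 48, φ(105) = 48, φ(106) = 52, φ(107) = 106, φ(108) = 36, φ(109) = 108, φ(110) = 40, φ(111) = 72, φ(112) = 48, φ(113) = 112, φ(114) = 36, φ(115) = 88, φ(116) = 56, φ(117) = 72, φ(118) = 58. Summing all 118 values: 4258. (Average order: Σ_{n ≤ x} φ(n) ~ (3/π²) x². For x = 118, (3/π²)·118² ≈ 4232.39.)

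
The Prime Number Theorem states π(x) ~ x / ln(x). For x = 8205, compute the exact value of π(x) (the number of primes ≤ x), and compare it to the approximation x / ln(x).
π(8205) = 1028;  x/ln(x) ≈ 910.40;  relative error ≈ 11.44%.

Directly count primes up to 8205: π(8205) = 1028. The PNT approximation gives 8205/ln(8205) ≈ 8205/9.01250 ≈ 910.40. Relative error (π(x) − x/ln(x)) / π(x) ≈ 11.44%; the approximation is known to undercount slightly (Li(x) is a better estimate).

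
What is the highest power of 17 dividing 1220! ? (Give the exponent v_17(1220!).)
v_17(1220!) = 75

Legendre's formula: v_p(n!) = Σ_{k ≥ 1} ⌊n / p^k⌋. For p = 17, n = 1220, the terms are:
  ⌊1220/17^1⌋ = ⌊1220/17⌋ = 71
  ⌊1220/17^2⌋ = ⌊1220/289⌋ = 4
(the next term ⌊1220/17^3⌋ = 0, terminating the sum). Summing: v_17(1220!) = 71 + 4 = 75.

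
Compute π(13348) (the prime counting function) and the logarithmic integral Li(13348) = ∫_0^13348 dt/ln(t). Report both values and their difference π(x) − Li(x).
π(13348) = 1585;  Li(13348) ≈ 1603.79;  π(x) − Li(x) ≈ -18.79.

Direct count of primes ≤ 13348 gives π(13348) = 1585. Numerical evaluation of the logarithmic integral gives Li(13348) ≈ 1603.79. The difference π(x) − Li(x) ≈ -18.79 is typically negative for small/moderate x (Li(x) overestimates), though Littlewood's theorem shows this sign changes infinitely often.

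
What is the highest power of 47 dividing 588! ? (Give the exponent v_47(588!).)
v_47(588!) = 12

Legendre's formula: v_p(n!) = Σ_{k ≥ 1} ⌊n / p^k⌋. For p = 47, n = 588, the terms are:
  ⌊588/47^1⌋ = ⌊588/47⌋ = 12
(the next term ⌊588/47^2⌋ = 0, terminating the sum). Summing: v_47(588!) = 12 = 12.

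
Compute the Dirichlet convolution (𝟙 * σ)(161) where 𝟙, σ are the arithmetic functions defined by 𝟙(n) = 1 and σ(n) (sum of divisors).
(𝟙 * σ)(161) = 225

Divisors of 161: [1, 7, 23, 161]. For each d | 161:
  d = 1: 𝟙(1) · σ(161/1) = 1 · 192 = 192
  d = 7: 𝟙(7) · σ(161/7) = 1 · 24 = 24
  d = 23: 𝟙(23) · σ(161/23) = 1 · 8 = 8
  d = 161: 𝟙(161) · σ(161/161) = 1 · 1 = 1
Summing: (𝟙 * σ)(161) = 192 + 24 + 8 + 1 = 225.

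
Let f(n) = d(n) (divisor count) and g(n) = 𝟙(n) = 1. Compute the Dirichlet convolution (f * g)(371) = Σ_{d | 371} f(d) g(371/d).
(d * 𝟙)(371) = 9

Divisors of 371: [1, 7, 53, 371]. For each d | 371:
  d = 1: d(1) · 𝟙(371/1) = 1 · 1 = 1
  d = 7: d(7) · 𝟙(371/7) = 2 · 1 = 2
  d = 53: d(53) · 𝟙(371/53) = 2 · 1 = 2
  d = 371: d(371) · 𝟙(371/371) = 4 · 1 = 4
Summing: (d * 𝟙)(371) = 1 + 2 + 2 + 4 = 9.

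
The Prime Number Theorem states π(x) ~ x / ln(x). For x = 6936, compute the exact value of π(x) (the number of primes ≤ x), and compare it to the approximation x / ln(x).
π(6936) = 890;  x/ln(x) ≈ 784.22;  relative error ≈ 11.89%.

Directly count primes up to 6936: π(6936) = 890. The PNT approximation gives 6936/ln(6936) ≈ 6936/8.84448 ≈ 784.22. Relative error (π(x) − x/ln(x)) / π(x) ≈ 11.89%; the approximation is known to undercount slightly (Li(x) is a better estimate).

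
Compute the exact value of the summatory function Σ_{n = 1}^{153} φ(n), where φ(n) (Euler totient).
Σ_{n ≤ 153} φ(n) = 7176

Compute φ(n) for each 1 ≤ n ≤ 153: φ(1) = 1, φ(2) = 1, φ(3) = 2, φ(4) = 2, φ(5) = 4, φ(6) = 2, φ(7) = 6, φ(8) = 4, φ(9) = 6, φ(10) = 4, φ(11) = 10, φ(12) = 4, φ(13) = 12, φ(14) = 6, φ(15) = 8, φ(16) = 8, φ(17) = 16, φ(18) = 6, φ(19) = 18, φ(20) = 8, φ(21) = 12, φ(22) = 10, φ(23) = 22, φ(24) = 8, φ(25) = 20, φ(26) = 12, φ(27) = 18, φ(28) = 12, φ(29) = 28, φ(30) = 8, φ(31) = 30, φ(32) = 16, φ(33) = 20, φ(34) = 16, φ(35) = 24, φ(36) = 12, φ(37) = 36, φ(38) = 18, φ(39) = 24, φ(40) = 16, φ(41) = 40, φ(42) = 12, φ(43) = 42, φ(44) = 20, φ(45) = 24, φ(46) = 22, φ(47) = 46, φ(48) = 16, φ(49) = 42, φ(50) = 20, φ(51) = 32, φ(52) = 24, φ(53) = 52, φ(54) = 18, φ(55) = 40, φ(56) = 24, φ(57) = 36, φ(58) = 28, φ(59) = 58, φ(60) = 16, φ(61) = 60, φ(62) = 30, φ(63) = 36, φ(64) = 32, φ(65) = 48, φ(66) = 20, φ(67) = 66, φ(68) = 32, φ(69) = 44, φ(70) = 24, φ(71) = 70, φ(72) = 24, φ(73) = 72, φ(74) = 36, φ(75) = 40, φ(76) = 36, φ(77) = 60, φ(78) = 24, φ(79) = 78, φ(80) = 32, φ(81) = 54, φ(82) = 40, φ(83) = 82, φ(84) = 24, φ(85) = 64, φ(86) = 42, φ(87) = 56, φ(88) = 40, φ(89) = 88, φ(90) = 24, φ(91) = 72, φ(92) = 44, φ(93) = 60, φ(94) = 46, φ(95) = 72, φ(96) = 32, φ(97) = 96, φ(98) = 42, φ(99) = 60, φ(100) = 40, φ(101) = 100, φ(102) = 32, φ(103) = 102, φ(104) = 48, φ(105) = 48, φ(106) = 52, φ(107) = 106, φ(108) = 36, φ(109) = 108, φ(110) = 40, φ(111) = 72, φ(112) = 48, φ(113) = 112, φ(114) = 36, φ(115) = 88, φ(116) = 56, φ(117) = 72, φ(118) = 58, φ(119) = 96, φ(120) = 32, φ(121) = 110, φ(122) = 60, φ(123) = 80, φ(124) = 60, φ(125) = 100, φ(126) = 36, φ(127) = 126, φ(128) = 64, φ(129) = 84, φ(130) = 48, φ(131) = 130, φ(132) = 40, φ(133) = 108, φ(134) = 66, φ(135) = 72, φ(136) = 64, φ(137) = 136, φ(138) = 44, φ(139) = 138, φ(140) = 48, φ(141) = 92, φ(142) = 70, φ(143) = 120, φ(144) = 48, φ(145) = 112, φ(146) = 72, φ(147) = 84, φ(148) = 72, φ(149) = 148, φ(150) = 40, φ(151) = 150, φ(152) = 72, φ(153) = 96. Summing all 153 values: 7176. (Average order: Σ_{n ≤ x} φ(n) ~ (3/π²) x². For x = 153, (3/π²)·153² ≈ 7115.48.)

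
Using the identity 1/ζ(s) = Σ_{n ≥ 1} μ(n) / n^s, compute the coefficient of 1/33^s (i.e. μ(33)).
μ(33) = 1

Factor n = 33 = 3 · 11. μ(n) = 0 if any exponent ≥ 2 (not squarefree); otherwise μ(n) = (−1)^{ω(n)} where ω(n) is the number of distinct prime factors. Applying: μ(33) = 1.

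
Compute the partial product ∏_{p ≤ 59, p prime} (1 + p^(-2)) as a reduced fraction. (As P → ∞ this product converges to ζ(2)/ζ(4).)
∏ = 18792194413340635040000000000/12404819654958314061063105597

The primes p ≤ 59 are [2, 3, 5, 7, 11, 13, 17, 19, 23, 29, 31, 37, 41, 43, 47, 53, 59]. For each, (1 + 1/p^2) = (p^2 + 1)/p^2. Multiplying these fractions over p ∈ [2, 3, 5, 7, 11, 13, 17, 19, 23, 29, 31, 37, 41, 43, 47, 53, 59] gives 18792194413340635040000000000/12404819654958314061063105597. (In the limit P → ∞ this tends to ζ(2)/ζ(4).)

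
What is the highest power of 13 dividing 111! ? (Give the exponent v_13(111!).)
v_13(111!) = 8

Legendre's formula: v_p(n!) = Σ_{k ≥ 1} ⌊n / p^k⌋. For p = 13, n = 111, the terms are:
  ⌊111/13^1⌋ = ⌊111/13⌋ = 8
(the next term ⌊111/13^2⌋ = 0, terminating the sum). Summing: v_13(111!) = 8 = 8.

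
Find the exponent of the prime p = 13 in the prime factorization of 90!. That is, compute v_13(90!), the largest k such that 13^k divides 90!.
v_13(90!) = 6

Legendre's formula: v_p(n!) = Σ_{k ≥ 1} ⌊n / p^k⌋. For p = 13, n = 90, the terms are:
  ⌊90/13^1⌋ = ⌊90/13⌋ = 6
(the next term ⌊90/13^2⌋ = 0, terminating the sum). Summing: v_13(90!) = 6 = 6.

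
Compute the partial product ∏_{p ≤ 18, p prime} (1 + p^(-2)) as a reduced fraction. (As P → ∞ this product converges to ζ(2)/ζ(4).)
∏ = 17690000/11792781

The primes p ≤ 18 are [2, 3, 5, 7, 11, 13, 17]. For each, (1 + 1/p^2) = (p^2 + 1)/p^2. Multiplying these fractions over p ∈ [2, 3, 5, 7, 11, 13, 17] gives 17690000/11792781. (In the limit P → ∞ this tends to ζ(2)/ζ(4).)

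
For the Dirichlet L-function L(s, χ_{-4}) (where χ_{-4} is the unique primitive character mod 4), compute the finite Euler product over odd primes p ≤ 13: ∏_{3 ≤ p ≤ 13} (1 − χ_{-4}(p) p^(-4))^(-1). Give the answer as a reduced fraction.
∏ = 12412162137375/12550936856576

The odd primes p ≤ 13 are [3, 5, 7, 11, 13]. For each, χ(p) = 1 if p ≡ 1 mod 4, χ(p) = −1 if p ≡ 3 mod 4. Taking (1 − χ(p)/p^4)^(-1) = p^4/(p^4 − χ(p)): (1 − (-1)/3^4)^(-1) · (1 − (1)/5^4)^(-1) · (1 − (-1)/7^4)^(-1) · (1 − (-1)/11^4)^(-1) · (1 − (1)/13^4)^(-1) = 12412162137375/12550936856576.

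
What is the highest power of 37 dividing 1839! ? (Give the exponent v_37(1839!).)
v_37(1839!) = 50

Legendre's formula: v_p(n!) = Σ_{k ≥ 1} ⌊n / p^k⌋. For p = 37, n = 1839, the terms are:
  ⌊1839/37^1⌋ = ⌊1839/37⌋ = 49
  ⌊1839/37^2⌋ = ⌊1839/1369⌋ = 1
(the next term ⌊1839/37^3⌋ = 0, terminating the sum). Summing: v_37(1839!) = 49 + 1 = 50.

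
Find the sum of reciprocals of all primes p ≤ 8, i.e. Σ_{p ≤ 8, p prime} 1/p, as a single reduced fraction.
Σ 1/p = 247/210

π(8) = 4, so the primes ≤ 8 are [2, 3, 5, 7]. Summing 1/p over these primes: 247/210 ≈ 1.1762. Mertens estimate ln ln(8) + 0.2615 ≈ 0.9936.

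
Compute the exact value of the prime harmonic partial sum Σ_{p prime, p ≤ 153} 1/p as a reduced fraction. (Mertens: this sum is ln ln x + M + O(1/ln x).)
Σ 1/p = 426559540131011718238816115585684956391671166781102121476137/225319534991831177328890236228992001350685163362356544091910

π(153) = 36, so the primes ≤ 153 are [2, 3, 5, 7, 11, 13, 17, 19, 23, 29, 31, 37, 41, 43, 47, 53, 59, 61, 67, 71, 73, 79, 83, 89, 97, 101, 103, 107, 109, 113, 127, 131, 137, 139, 149, 151]. Summing 1/p over these primes: 426559540131011718238816115585684956391671166781102121476137/225319534991831177328890236228992001350685163362356544091910 ≈ 1.8931. Mertens estimate ln ln(153) + 0.2615 ≈ 1.8770.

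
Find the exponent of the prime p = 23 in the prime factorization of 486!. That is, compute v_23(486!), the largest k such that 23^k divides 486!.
v_23(486!) = 21

Legendre's formula: v_p(n!) = Σ_{k ≥ 1} ⌊n / p^k⌋. For p = 23, n = 486, the terms are:
  ⌊486/23^1⌋ = ⌊486/23⌋ = 21
(the next term ⌊486/23^2⌋ = 0, terminating the sum). Summing: v_23(486!) = 21 = 21.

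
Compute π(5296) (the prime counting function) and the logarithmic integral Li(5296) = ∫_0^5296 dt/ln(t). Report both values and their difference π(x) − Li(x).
π(5296) = 701;  Li(5296) ≈ 718.92;  π(x) − Li(x) ≈ -17.92.

Direct count of primes ≤ 5296 gives π(5296) = 701. Numerical evaluation of the logarithmic integral gives Li(5296) ≈ 718.92. The difference π(x) − Li(x) ≈ -17.92 is typically negative for small/moderate x (Li(x) overestimates), though Littlewood's theorem shows this sign changes infinitely often.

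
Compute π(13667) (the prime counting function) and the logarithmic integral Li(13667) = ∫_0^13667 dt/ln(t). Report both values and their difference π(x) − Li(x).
π(13667) = 1613;  Li(13667) ≈ 1637.33;  π(x) − Li(x) ≈ -24.33.

Direct count of primes ≤ 13667 gives π(13667) = 1613. Numerical evaluation of the logarithmic integral gives Li(13667) ≈ 1637.33. The difference π(x) − Li(x) ≈ -24.33 is typically negative for small/moderate x (Li(x) overestimates), though Littlewood's theorem shows this sign changes infinitely often.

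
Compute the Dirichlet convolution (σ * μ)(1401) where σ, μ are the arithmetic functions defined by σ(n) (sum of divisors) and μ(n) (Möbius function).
(σ * μ)(1401) = 1401

Divisors of 1401: [1, 3, 467, 1401]. For each d | 1401:
  d = 1: σ(1) · μ(1401/1) = 1 · 1 = 1
  d = 3: σ(3) · μ(1401/3) = 4 · -1 = -4
  d = 467: σ(467) · μ(1401/467) = 468 · -1 = -468
  d = 1401: σ(1401) · μ(1401/1401) = 1872 · 1 = 1872
Summing: (σ * μ)(1401) = 1 + -4 + -468 + 1872 = 1401.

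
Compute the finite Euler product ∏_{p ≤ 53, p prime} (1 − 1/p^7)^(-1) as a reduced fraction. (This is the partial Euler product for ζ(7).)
∏ = 72859781352345946164271325208512748367496302513429047898775811498046799405380225394802980517015901501332936608125/72256491859259542003929080814473893559535113224475133477501839873036689289530416476883582246279412849505472872448

The primes p ≤ 53 are [2, 3, 5, 7, 11, 13, 17, 19, 23, 29, 31, 37, 41, 43, 47, 53]. For each prime, (1 − 1/p^7)^(-1) = p^7 / (p^7 − 1). The product is (1 − 1/2^7)^(-1), (1 − 1/3^7)^(-1), (1 − 1/5^7)^(-1), (1 − 1/7^7)^(-1), (1 − 1/11^7)^(-1), (1 − 1/13^7)^(-1), (1 − 1/17^7)^(-1), (1 − 1/19^7)^(-1), (1 − 1/23^7)^(-1), (1 − 1/29^7)^(-1), (1 − 1/31^7)^(-1), (1 − 1/37^7)^(-1), (1 − 1/41^7)^(-1), (1 − 1/43^7)^(-1), (1 − 1/47^7)^(-1), (1 − 1/53^7)^(-1) = ∏ p^7 / (p^7 − 1) = 72859781352345946164271325208512748367496302513429047898775811498046799405380225394802980517015901501332936608125/72256491859259542003929080814473893559535113224475133477501839873036689289530416476883582246279412849505472872448.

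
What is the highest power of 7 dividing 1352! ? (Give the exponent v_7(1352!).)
v_7(1352!) = 223

Legendre's formula: v_p(n!) = Σ_{k ≥ 1} ⌊n / p^k⌋. For p = 7, n = 1352, the terms are:
  ⌊1352/7^1⌋ = ⌊1352/7⌋ = 193
  ⌊1352/7^2⌋ = ⌊1352/49⌋ = 27
  ⌊1352/7^3⌋ = ⌊1352/343⌋ = 3
(the next term ⌊1352/7^4⌋ = 0, terminating the sum). Summing: v_7(1352!) = 193 + 27 + 3 = 223.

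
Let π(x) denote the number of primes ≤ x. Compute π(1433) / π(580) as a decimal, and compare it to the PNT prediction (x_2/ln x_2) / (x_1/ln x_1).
π(1433)/π(580) = 227/106 ≈ 2.1415;  PNT prediction ≈ 2.1632.

π(580) = 106 and π(1433) = 227, so π(1433)/π(580) ≈ 2.1415. The PNT-predicted ratio is (1433/ln(1433)) / (580/ln(580)) ≈ 2.1632. The two agree to within a few percent, as expected.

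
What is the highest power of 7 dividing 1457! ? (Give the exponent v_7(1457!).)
v_7(1457!) = 241

Legendre's formula: v_p(n!) = Σ_{k ≥ 1} ⌊n / p^k⌋. For p = 7, n = 1457, the terms are:
  ⌊1457/7^1⌋ = ⌊1457/7⌋ = 208
  ⌊1457/7^2⌋ = ⌊1457/49⌋ = 29
  ⌊1457/7^3⌋ = ⌊1457/343⌋ = 4
(the next term ⌊1457/7^4⌋ = 0, terminating the sum). Summing: v_7(1457!) = 208 + 29 + 4 = 241.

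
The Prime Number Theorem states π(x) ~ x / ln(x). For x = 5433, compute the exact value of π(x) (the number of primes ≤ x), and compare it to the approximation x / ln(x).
π(5433) = 717;  x/ln(x) ≈ 631.73;  relative error ≈ 11.89%.

Directly count primes up to 5433: π(5433) = 717. The PNT approximation gives 5433/ln(5433) ≈ 5433/8.60025 ≈ 631.73. Relative error (π(x) − x/ln(x)) / π(x) ≈ 11.89%; the approximation is known to undercount slightly (Li(x) is a better estimate).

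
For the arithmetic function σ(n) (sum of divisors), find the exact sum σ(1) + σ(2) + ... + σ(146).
Σ_{n ≤ 146} σ(n) = 17588

Compute σ(n) for each 1 ≤ n ≤ 146: σ(1) = 1, σ(2) = 3, σ(3) = 4, σ(4) = 7, σ(5) = 6, σ(6) = 12, σ(7) = 8, σ(8) = 15, σ(9) = 13, σ(10) = 18, σ(11) = 12, σ(12) = 28, σ(13) = 14, σ(14) = 24, σ(15) = 24, σ(16) = 31, σ(17) = 18, σ(18) = 39, σ(19) = 20, σ(20) = 42, σ(21) = 32, σ(22) = 36, σ(23) = 24, σ(24) = 60, σ(25) = 31, σ(26) = 42, σ(27) = 40, σ(28) = 56, σ(29) = 30, σ(30) = 72, σ(31) = 32, σ(32) = 63, σ(33) = 48, σ(34) = 54, σ(35) = 48, σ(36) = 91, σ(37) = 38, σ(38) = 60, σ(39) = 56, σ(40) = 90, σ(41) = 42, σ(42) = 96, σ(43) = 44, σ(44) = 84, σ(45) = 78, σ(46) = 72, σ(47) = 48, σ(48) = 124, σ(49) = 57, σ(50) = 93, σ(51) = 72, σ(52) = 98, σ(53) = 54, σ(54) = 120, σ(55) = 72, σ(56) = 120, σ(57) = 80, σ(58) = 90, σ(59) = 60, σ(60) = 168, σ(61) = 62, σ(62) = 96, σ(63) = 104, σ(64) = 127, σ(65) = 84, σ(66) = 144, σ(67) = 68, σ(68) = 126, σ(69) = 96, σ(70) = 144, σ(71) = 72, σ(72) = 195, σ(73) = 74, σ(74) = 114, σ(75) = 124, σ(76) = 140, σ(77) = 96, σ(78) = 168, σ(79) = 80, σ(80) = 186, σ(81) = 121, σ(82) = 126, σ(83) = 84, σ(84) = 224, σ(85) = 108, σ(86) = 132, σ(87) = 120, σ(88) = 180, σ(89) = 90, σ(90) = 234, σ(91) = 112, σ(92) = 168, σ(93) = 128, σ(94) = 144, σ(95) = 120, σ(96) = 252, σ(97) = 98, σ(98) = 171, σ(99) = 156, σ(100) = 217, σ(101) = 102, σ(102) = 216, σ(103) = 104, σ(104) = 210, σ(105) = 192, σ(106) = 162, σ(107) = 108, σ(108) = 280, σ(109) = 110, σ(110) = 216, σ(111) = 152, σ(112) = 248, σ(113) = 114, σ(114) = 240, σ(115) = 144, σ(116) = 210, σ(117) = 182, σ(118) = 180, σ(119) = 144, σ(120) = 360, σ(121) = 133, σ(122) = 186, σ(123) = 168, σ(124) = 224, σ(125) = 156, σ(126) = 312, σ(127) = 128, σ(128) = 255, σ(129) = 176, σ(130) = 252, σ(131) = 132, σ(132) = 336, σ(133) = 160, σ(134) = 204, σ(135) = 240, σ(136) = 270, σ(137) = 138, σ(138) = 288, σ(139) = 140, σ(140) = 336, σ(141) = 192, σ(142) = 216, σ(143) = 168, σ(144) = 403, σ(145) = 180, σ(146) = 222. Summing all 146 values: 17588. (Average order: Σ_{n ≤ x} σ(n) ~ (π²/12) x². For x = 146, (π²/12)·146² ≈ 17531.71.)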